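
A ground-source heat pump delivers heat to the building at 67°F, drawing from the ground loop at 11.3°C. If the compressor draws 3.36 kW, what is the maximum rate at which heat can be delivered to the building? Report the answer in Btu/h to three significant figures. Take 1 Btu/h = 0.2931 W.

412000 Btu/h

In absolute terms T_C = 284.45 K and T_H = 292.59 K, so ΔT = 8.144 K.
COP_Carnot = T_H/ΔT = 292.59/8.144 = 35.93.
Q̇_max = COP_Carnot × Ẇ = 35.93 × 3.360 kW = 120.7 kW = 411800 Btu/h.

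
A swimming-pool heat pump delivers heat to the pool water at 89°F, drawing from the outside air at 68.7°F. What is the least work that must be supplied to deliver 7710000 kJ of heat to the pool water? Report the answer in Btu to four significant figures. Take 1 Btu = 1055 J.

270400 Btu

In absolute terms T_C = 293.54 K and T_H = 304.82 K, so ΔT = 11.28 K.
The reversible limit is COP_HP = T_H/ΔT = 27.03, so W_min = Q_H/COP = Q_H·ΔT/T_H.
W_min = 7710000 × 11.28/304.82 = 285300 kJ = 270400 Btu.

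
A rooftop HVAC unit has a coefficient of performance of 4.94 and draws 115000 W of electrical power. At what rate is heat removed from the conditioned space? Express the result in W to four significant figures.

Q̇_C = COP × Ẇ = 4.94 × 115000 = 568100 W.

568100 W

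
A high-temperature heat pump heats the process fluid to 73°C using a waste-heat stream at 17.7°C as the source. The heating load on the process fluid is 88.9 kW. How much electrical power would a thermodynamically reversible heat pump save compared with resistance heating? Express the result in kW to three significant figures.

In absolute terms T_C = 290.85 K and T_H = 346.15 K, so ΔT = 55.30 K.
COP_Carnot = T_H/ΔT = 346.15/55.30 = 6.259.
Resistance heating needs Ẇ_res = Q̇_H = 88.90 kW; the reversible heat pump needs only Ẇ_hp = Q̇_H/COP = 14.20 kW.
Saving = 88.90 − 14.20 = 74.70 kW.

74.7 kW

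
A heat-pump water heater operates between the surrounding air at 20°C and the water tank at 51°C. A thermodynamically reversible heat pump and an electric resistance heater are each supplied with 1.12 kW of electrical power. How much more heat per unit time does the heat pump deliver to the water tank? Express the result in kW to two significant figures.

In absolute terms T_C = 293.15 K and T_H = 324.15 K, so ΔT = 31.00 K.
COP_Carnot = T_H/ΔT = 324.15/31.00 = 10.46.
The heat pump delivers Q̇_H = COP × Ẇ = 11.71 kW; the resistance heater delivers Ẇ = 1.120 kW.
Extra = (COP − 1)·Ẇ = 10.59 kW.

11 kW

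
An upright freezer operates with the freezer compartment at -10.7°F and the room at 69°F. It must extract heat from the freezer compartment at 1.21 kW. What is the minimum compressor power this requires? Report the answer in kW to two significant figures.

0.21 kW

In absolute terms T_C = 249.43 K and T_H = 293.71 K, so ΔT = 44.28 K.
COP_Carnot = T_C/ΔT = 249.43/44.28 = 5.633.
Ẇ_min = Q̇/COP_Carnot = 1.210/5.633 = 0.2148 kW.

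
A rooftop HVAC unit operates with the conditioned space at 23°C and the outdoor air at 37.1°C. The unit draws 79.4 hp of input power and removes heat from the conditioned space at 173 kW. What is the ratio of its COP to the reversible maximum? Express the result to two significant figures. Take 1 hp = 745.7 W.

0.14

Converting, Q̇_C = 173.0 kW = 232.0 hp, so COP_actual = Q̇_C/Ẇ = 232.0/79.40 = 2.922.
In absolute terms T_C = 296.15 K and T_H = 310.25 K, so ΔT = 14.10 K.
COP_Carnot = T_C/ΔT = 296.15/14.10 = 21.00.
η_II = COP_actual/COP_Carnot = 2.922/21.00 = 0.1391.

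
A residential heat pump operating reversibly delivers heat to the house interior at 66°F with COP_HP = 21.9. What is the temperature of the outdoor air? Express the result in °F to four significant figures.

COP_HP = T_H/(T_H − T_C) gives T_H − T_C = T_H/COP.
With T_H = 292.04 K, T_C = 292.04 × (1 − 1/21.9) = 278.70 K.
Converting, 278.70 K = 42.00°F.

42.00 °F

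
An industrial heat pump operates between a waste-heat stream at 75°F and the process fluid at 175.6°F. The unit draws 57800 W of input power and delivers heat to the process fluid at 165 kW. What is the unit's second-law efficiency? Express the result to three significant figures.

0.452

Converting, Q̇_H = 165.0 kW = 165000 W, so COP_actual = Q̇_H/Ẇ = 165000/57800 = 2.855.
In absolute terms T_C = 297.04 K and T_H = 352.93 K, so ΔT = 55.89 K.
COP_Carnot = T_H/ΔT = 352.93/55.89 = 6.315.
η_II = COP_actual/COP_Carnot = 2.855/6.315 = 0.4521.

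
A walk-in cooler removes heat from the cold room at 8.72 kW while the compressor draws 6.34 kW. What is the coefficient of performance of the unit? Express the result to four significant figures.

The first law gives Q̇_H = Q̇_C + Ẇ, so the three rates are Q̇_C = 8.720, Q̇_H = 15.06, Ẇ = 6.340 kW.
COP_R = Q̇_C/Ẇ = 8.720/6.340 = 1.375.

1.375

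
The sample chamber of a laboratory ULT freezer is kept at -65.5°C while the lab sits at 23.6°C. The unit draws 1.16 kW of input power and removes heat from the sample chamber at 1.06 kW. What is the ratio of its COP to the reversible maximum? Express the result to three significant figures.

COP_actual = Q̇_C/Ẇ = 1.060/1.160 = 0.9138.
In absolute terms T_C = 207.65 K and T_H = 296.75 K, so ΔT = 89.10 K.
COP_Carnot = T_C/ΔT = 207.65/89.10 = 2.331.
η_II = COP_actual/COP_Carnot = 0.9138/2.331 = 0.3921.

0.392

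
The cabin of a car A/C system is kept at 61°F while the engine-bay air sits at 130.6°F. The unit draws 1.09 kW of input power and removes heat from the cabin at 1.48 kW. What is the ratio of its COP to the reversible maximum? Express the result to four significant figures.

0.1815

COP_actual = Q̇_C/Ẇ = 1.480/1.090 = 1.358.
In absolute terms T_C = 289.26 K and T_H = 327.93 K, so ΔT = 38.67 K.
COP_Carnot = T_C/ΔT = 289.26/38.67 = 7.481.
η_II = COP_actual/COP_Carnot = 1.358/7.481 = 0.1815.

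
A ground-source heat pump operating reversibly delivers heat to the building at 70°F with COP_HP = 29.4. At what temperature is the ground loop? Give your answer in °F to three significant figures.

COP_HP = T_H/(T_H − T_C) gives T_H − T_C = T_H/COP.
With T_H = 294.26 K, T_C = 294.26 × (1 − 1/29.4) = 284.25 K.
Converting, 284.25 K = 51.98°F.

52.0 °F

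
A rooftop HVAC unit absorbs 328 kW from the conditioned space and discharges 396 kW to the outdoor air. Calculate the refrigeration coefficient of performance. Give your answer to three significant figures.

The first law gives Q̇_H = Q̇_C + Ẇ, so the three rates are Q̇_C = 328.0, Q̇_H = 396.0, Ẇ = 68.00 kW.
COP_R = Q̇_C/Ẇ = 328.0/68.00 = 4.824.

4.82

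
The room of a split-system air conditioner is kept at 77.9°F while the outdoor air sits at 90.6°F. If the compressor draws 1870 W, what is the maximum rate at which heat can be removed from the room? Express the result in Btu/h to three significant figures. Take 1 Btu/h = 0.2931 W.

In absolute terms T_C = 298.65 K and T_H = 305.71 K, so ΔT = 7.056 K.
COP_Carnot = T_C/ΔT = 298.65/7.056 = 42.33.
Q̇_max = COP_Carnot × Ẇ = 42.33 × 1870 W = 79150 W = 270100 Btu/h.

270000 Btu/h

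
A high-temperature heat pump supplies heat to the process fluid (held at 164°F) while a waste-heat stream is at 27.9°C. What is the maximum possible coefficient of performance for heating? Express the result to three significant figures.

In absolute terms T_C = 301.05 K and T_H = 346.48 K, so ΔT = 45.43 K.
For a reversible cycle, COP_Carnot = T_H/ΔT = 346.48/45.43 = 7.626.

7.63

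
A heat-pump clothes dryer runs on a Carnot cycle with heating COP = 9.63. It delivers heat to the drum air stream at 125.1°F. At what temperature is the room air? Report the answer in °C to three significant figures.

COP_HP = T_H/(T_H − T_C) gives T_H − T_C = T_H/COP.
With T_H = 324.87 K, T_C = 324.87 × (1 − 1/9.63) = 291.14 K.
Converting, 291.14 K = 17.99°C.

18.0 °C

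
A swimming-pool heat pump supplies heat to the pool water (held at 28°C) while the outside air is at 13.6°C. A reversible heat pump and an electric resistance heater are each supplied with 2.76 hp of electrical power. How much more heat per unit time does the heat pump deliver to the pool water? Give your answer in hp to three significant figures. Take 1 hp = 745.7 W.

55.0 hp

In absolute terms T_C = 286.75 K and T_H = 301.15 K, so ΔT = 14.40 K.
COP_Carnot = T_H/ΔT = 301.15/14.40 = 20.91.
The heat pump delivers Q̇_H = COP × Ẇ = 57.72 hp; the resistance heater delivers Ẇ = 2.760 hp.
Extra = (COP − 1)·Ẇ = 54.96 hp.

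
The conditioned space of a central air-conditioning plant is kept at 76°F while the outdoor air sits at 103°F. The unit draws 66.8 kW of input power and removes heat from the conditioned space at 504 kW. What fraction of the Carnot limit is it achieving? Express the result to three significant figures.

0.380

COP_actual = Q̇_C/Ẇ = 504.0/66.80 = 7.545.
In absolute terms T_C = 297.59 K and T_H = 312.59 K, so ΔT = 15.00 K.
COP_Carnot = T_C/ΔT = 297.59/15.00 = 19.84.
η_II = COP_actual/COP_Carnot = 7.545/19.84 = 0.3803.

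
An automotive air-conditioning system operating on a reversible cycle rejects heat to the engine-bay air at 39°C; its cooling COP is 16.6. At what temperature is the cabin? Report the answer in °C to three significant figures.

21.3 °C

For a Carnot refrigerator COP_R = T_C/(T_H − T_C), so T_C = COP·T_H/(1 + COP).
With T_H = 312.15 K, T_C = 16.6 × 312.15/17.60 = 294.41 K.
Converting, 294.41 K = 21.26°C.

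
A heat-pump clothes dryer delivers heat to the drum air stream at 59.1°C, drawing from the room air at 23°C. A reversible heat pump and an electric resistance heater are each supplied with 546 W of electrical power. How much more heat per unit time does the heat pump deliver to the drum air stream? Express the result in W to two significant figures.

In absolute terms T_C = 296.15 K and T_H = 332.25 K, so ΔT = 36.10 K.
COP_Carnot = T_H/ΔT = 332.25/36.10 = 9.204.
The heat pump delivers Q̇_H = COP × Ẇ = 5025 W; the resistance heater delivers Ẇ = 546.0 W.
Extra = (COP − 1)·Ẇ = 4479 W.

4500 W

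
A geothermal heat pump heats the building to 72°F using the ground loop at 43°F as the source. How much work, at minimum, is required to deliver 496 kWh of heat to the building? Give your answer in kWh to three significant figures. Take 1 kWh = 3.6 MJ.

In absolute terms T_C = 279.26 K and T_H = 295.37 K, so ΔT = 16.11 K.
The reversible limit is COP_HP = T_H/ΔT = 18.33, so W_min = Q_H/COP = Q_H·ΔT/T_H.
W_min = 496.0 × 16.11/295.37 = 27.05 kWh.

27.1 kWh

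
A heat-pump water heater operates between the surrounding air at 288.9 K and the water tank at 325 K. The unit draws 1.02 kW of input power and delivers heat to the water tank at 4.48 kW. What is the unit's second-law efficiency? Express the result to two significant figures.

0.49

COP_actual = Q̇_H/Ẇ = 4.480/1.020 = 4.392.
The reservoir spacing is ΔT = 325 − 288.9 = 36.10 K.
COP_Carnot = T_H/ΔT = 325.00/36.10 = 9.003.
η_II = COP_actual/COP_Carnot = 4.392/9.003 = 0.4879.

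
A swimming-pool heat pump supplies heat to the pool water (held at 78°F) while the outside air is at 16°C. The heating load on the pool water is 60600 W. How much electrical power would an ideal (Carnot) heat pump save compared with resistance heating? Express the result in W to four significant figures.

In absolute terms T_C = 289.15 K and T_H = 298.71 K, so ΔT = 9.556 K.
COP_Carnot = T_H/ΔT = 298.71/9.556 = 31.26.
Resistance heating needs Ẇ_res = Q̇_H = 60600 W; the reversible heat pump needs only Ẇ_hp = Q̇_H/COP = 1939 W.
Saving = 60600 − 1939 = 58660 W.

58660 W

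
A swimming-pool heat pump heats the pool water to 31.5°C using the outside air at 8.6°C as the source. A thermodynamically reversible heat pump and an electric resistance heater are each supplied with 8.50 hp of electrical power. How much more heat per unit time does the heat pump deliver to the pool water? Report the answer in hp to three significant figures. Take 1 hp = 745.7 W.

In absolute terms T_C = 281.75 K and T_H = 304.65 K, so ΔT = 22.90 K.
COP_Carnot = T_H/ΔT = 304.65/22.90 = 13.30.
The heat pump delivers Q̇_H = COP × Ẇ = 113.1 hp; the resistance heater delivers Ẇ = 8.500 hp.
Extra = (COP − 1)·Ẇ = 104.6 hp.

105 hp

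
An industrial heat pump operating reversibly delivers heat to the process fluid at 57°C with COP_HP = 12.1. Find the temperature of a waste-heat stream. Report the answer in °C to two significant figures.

COP_HP = T_H/(T_H − T_C) gives T_H − T_C = T_H/COP.
With T_H = 330.15 K, T_C = 330.15 × (1 − 1/12.1) = 302.86 K.
Converting, 302.86 K = 29.71°C.

30 °C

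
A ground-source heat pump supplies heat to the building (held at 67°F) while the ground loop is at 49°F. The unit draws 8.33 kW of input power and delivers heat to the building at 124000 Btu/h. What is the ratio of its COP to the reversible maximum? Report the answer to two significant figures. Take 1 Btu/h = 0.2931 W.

0.15

Converting, Q̇_H = 124000 Btu/h = 36.34 kW, so COP_actual = Q̇_H/Ẇ = 36.34/8.330 = 4.363.
In absolute terms T_C = 282.59 K and T_H = 292.59 K, so ΔT = 10.00 K.
COP_Carnot = T_H/ΔT = 292.59/10.00 = 29.26.
η_II = COP_actual/COP_Carnot = 4.363/29.26 = 0.1491.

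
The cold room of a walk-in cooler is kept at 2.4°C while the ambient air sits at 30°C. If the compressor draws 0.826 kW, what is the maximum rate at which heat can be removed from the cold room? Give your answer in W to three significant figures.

In absolute terms T_C = 275.55 K and T_H = 303.15 K, so ΔT = 27.60 K.
COP_Carnot = T_C/ΔT = 275.55/27.60 = 9.984.
Q̇_max = COP_Carnot × Ẇ = 9.984 × 0.8260 kW = 8.247 kW = 8247 W.

8250 W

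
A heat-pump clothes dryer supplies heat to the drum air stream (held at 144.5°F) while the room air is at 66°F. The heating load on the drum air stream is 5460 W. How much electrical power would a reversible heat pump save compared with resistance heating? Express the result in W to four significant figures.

In absolute terms T_C = 292.04 K and T_H = 335.65 K, so ΔT = 43.61 K.
COP_Carnot = T_H/ΔT = 335.65/43.61 = 7.696.
Resistance heating needs Ẇ_res = Q̇_H = 5460 W; the reversible heat pump needs only Ẇ_hp = Q̇_H/COP = 709.4 W.
Saving = 5460 − 709.4 = 4751 W.

4751 W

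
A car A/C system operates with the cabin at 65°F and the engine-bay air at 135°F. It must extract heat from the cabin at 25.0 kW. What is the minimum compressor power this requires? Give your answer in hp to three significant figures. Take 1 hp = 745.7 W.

In absolute terms T_C = 291.48 K and T_H = 330.37 K, so ΔT = 38.89 K.
COP_Carnot = T_C/ΔT = 291.48/38.89 = 7.495.
Ẇ_min = Q̇/COP_Carnot = 25.00/7.495 = 3.335 kW = 4.473 hp.

4.47 hp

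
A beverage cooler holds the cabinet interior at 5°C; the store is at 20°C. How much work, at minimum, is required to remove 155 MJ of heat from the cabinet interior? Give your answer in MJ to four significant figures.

8.359 MJ

In absolute terms T_C = 278.15 K and T_H = 293.15 K, so ΔT = 15.00 K.
The reversible limit is COP_R = T_C/ΔT = 18.54, so W_min = Q_C/COP = Q_C·ΔT/T_C.
W_min = 155.0 × 15.00/278.15 = 8.359 MJ.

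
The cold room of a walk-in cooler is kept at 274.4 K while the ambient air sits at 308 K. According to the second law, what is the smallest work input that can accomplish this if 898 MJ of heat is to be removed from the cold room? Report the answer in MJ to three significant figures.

110 MJ

The reservoir spacing is ΔT = 308 − 274.4 = 33.60 K.
The reversible limit is COP_R = T_C/ΔT = 8.167, so W_min = Q_C/COP = Q_C·ΔT/T_C.
W_min = 898.0 × 33.60/274.40 = 110.0 MJ.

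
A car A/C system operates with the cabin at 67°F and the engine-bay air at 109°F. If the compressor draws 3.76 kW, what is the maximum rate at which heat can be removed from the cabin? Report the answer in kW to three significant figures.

47.1 kW

In absolute terms T_C = 292.59 K and T_H = 315.93 K, so ΔT = 23.33 K.
COP_Carnot = T_C/ΔT = 292.59/23.33 = 12.54.
Q̇_max = COP_Carnot × Ẇ = 12.54 × 3.760 kW = 47.15 kW.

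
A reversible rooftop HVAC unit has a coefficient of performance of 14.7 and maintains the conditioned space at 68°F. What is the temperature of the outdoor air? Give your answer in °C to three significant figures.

COP_R = T_C/(T_H − T_C) gives T_H − T_C = T_C/COP.
With T_C = 293.15 K, T_H = 293.15 × (1 + 1/14.7) = 313.09 K.
Converting, 313.09 K = 39.94°C.

39.9 °C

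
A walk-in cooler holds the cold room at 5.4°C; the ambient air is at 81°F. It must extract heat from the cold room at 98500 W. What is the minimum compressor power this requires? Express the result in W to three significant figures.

7720 W

In absolute terms T_C = 278.55 K and T_H = 300.37 K, so ΔT = 21.82 K.
COP_Carnot = T_C/ΔT = 278.55/21.82 = 12.76.
Ẇ_min = Q̇/COP_Carnot = 98500/12.76 = 7717 W.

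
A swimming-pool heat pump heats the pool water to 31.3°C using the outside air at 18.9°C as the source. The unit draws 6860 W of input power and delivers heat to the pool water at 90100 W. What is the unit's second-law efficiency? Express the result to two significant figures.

COP_actual = Q̇_H/Ẇ = 90100/6860 = 13.13.
In absolute terms T_C = 292.05 K and T_H = 304.45 K, so ΔT = 12.40 K.
COP_Carnot = T_H/ΔT = 304.45/12.40 = 24.55.
η_II = COP_actual/COP_Carnot = 13.13/24.55 = 0.5349.

0.53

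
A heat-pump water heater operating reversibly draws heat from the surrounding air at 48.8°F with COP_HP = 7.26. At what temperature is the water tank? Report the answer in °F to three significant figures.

130 °F

COP_HP = T_H/(T_H − T_C) rearranges to T_H = COP·T_C/(COP − 1).
With T_C = 282.48 K, T_H = 7.26 × 282.48/6.260 = 327.61 K.
Converting, 327.61 K = 130.03°F.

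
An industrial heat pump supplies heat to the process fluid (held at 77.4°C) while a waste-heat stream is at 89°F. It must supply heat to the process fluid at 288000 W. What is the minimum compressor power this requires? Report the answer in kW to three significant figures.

In absolute terms T_C = 304.82 K and T_H = 350.55 K, so ΔT = 45.73 K.
COP_Carnot = T_H/ΔT = 350.55/45.73 = 7.665.
Ẇ_min = Q̇/COP_Carnot = 288000/7.665 = 37570 W = 37.57 kW.

37.6 kW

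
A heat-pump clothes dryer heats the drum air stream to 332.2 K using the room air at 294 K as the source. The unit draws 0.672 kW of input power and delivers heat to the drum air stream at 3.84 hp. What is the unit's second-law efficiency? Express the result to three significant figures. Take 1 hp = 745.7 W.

0.490

Converting, Q̇_H = 3.840 hp = 2.863 kW, so COP_actual = Q̇_H/Ẇ = 2.863/0.6720 = 4.261.
The reservoir spacing is ΔT = 332.2 − 294 = 38.20 K.
COP_Carnot = T_H/ΔT = 332.20/38.20 = 8.696.
η_II = COP_actual/COP_Carnot = 4.261/8.696 = 0.4900.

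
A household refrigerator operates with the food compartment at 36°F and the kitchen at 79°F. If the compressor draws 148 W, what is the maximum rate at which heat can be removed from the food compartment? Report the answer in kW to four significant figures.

1.706 kW

In absolute terms T_C = 275.37 K and T_H = 299.26 K, so ΔT = 23.89 K.
COP_Carnot = T_C/ΔT = 275.37/23.89 = 11.53.
Q̇_max = COP_Carnot × Ẇ = 11.53 × 148.0 W = 1706 W = 1.706 kW.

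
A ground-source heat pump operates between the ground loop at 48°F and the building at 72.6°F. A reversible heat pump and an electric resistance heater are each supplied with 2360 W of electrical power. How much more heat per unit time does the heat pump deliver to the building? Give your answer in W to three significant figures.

48700 W

In absolute terms T_C = 282.04 K and T_H = 295.71 K, so ΔT = 13.67 K.
COP_Carnot = T_H/ΔT = 295.71/13.67 = 21.64.
The heat pump delivers Q̇_H = COP × Ẇ = 51060 W; the resistance heater delivers Ẇ = 2360 W.
Extra = (COP − 1)·Ẇ = 48700 W.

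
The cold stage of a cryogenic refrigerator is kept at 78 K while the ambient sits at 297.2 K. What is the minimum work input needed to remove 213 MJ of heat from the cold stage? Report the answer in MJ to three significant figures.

599 MJ

The reservoir spacing is ΔT = 297.2 − 78 = 219.2 K.
The reversible limit is COP_R = T_C/ΔT = 0.3558, so W_min = Q_C/COP = Q_C·ΔT/T_C.
W_min = 213.0 × 219.2/78.00 = 598.6 MJ.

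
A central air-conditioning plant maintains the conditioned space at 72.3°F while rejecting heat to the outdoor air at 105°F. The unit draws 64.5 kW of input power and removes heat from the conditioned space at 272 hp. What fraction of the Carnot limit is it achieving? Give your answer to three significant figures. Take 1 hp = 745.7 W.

0.193

Converting, Q̇_C = 272.0 hp = 202.8 kW, so COP_actual = Q̇_C/Ẇ = 202.8/64.50 = 3.145.
In absolute terms T_C = 295.54 K and T_H = 313.71 K, so ΔT = 18.17 K.
COP_Carnot = T_C/ΔT = 295.54/18.17 = 16.27.
η_II = COP_actual/COP_Carnot = 3.145/16.27 = 0.1933.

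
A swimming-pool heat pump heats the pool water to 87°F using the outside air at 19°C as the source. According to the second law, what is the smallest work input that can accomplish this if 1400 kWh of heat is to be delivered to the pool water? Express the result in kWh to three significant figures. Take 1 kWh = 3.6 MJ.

In absolute terms T_C = 292.15 K and T_H = 303.71 K, so ΔT = 11.56 K.
The reversible limit is COP_HP = T_H/ΔT = 26.28, so W_min = Q_H/COP = Q_H·ΔT/T_H.
W_min = 1400 × 11.56/303.71 = 53.27 kWh.

53.3 kWh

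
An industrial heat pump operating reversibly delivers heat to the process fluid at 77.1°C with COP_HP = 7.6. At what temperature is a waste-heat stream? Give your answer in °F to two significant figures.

88 °F

COP_HP = T_H/(T_H − T_C) gives T_H − T_C = T_H/COP.
With T_H = 350.25 K, T_C = 350.25 × (1 − 1/7.6) = 304.16 K.
Converting, 304.16 K = 87.83°F.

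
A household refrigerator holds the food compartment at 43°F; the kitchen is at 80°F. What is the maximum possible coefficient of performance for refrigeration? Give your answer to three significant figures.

In absolute terms T_C = 279.26 K and T_H = 299.82 K, so ΔT = 20.56 K.
For a reversible cycle, COP_Carnot = T_C/ΔT = 279.26/20.56 = 13.59.

13.6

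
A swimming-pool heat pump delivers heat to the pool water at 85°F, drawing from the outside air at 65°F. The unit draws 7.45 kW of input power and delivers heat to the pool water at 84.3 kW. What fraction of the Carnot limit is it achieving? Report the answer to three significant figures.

COP_actual = Q̇_H/Ẇ = 84.30/7.450 = 11.32.
In absolute terms T_C = 291.48 K and T_H = 302.59 K, so ΔT = 11.11 K.
COP_Carnot = T_H/ΔT = 302.59/11.11 = 27.23.
η_II = COP_actual/COP_Carnot = 11.32/27.23 = 0.4155.

0.415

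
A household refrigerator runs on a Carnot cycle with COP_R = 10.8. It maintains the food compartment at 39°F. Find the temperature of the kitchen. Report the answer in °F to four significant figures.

COP_R = T_C/(T_H − T_C) gives T_H − T_C = T_C/COP.
With T_C = 277.04 K, T_H = 277.04 × (1 + 1/10.8) = 302.69 K.
Converting, 302.69 K = 85.17°F.

85.17 °F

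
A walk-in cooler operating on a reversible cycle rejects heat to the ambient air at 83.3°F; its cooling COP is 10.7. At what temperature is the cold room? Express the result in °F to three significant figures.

For a Carnot refrigerator COP_R = T_C/(T_H − T_C), so T_C = COP·T_H/(1 + COP).
With T_H = 301.65 K, T_C = 10.7 × 301.65/11.70 = 275.87 K.
Converting, 275.87 K = 36.89°F.

36.9 °F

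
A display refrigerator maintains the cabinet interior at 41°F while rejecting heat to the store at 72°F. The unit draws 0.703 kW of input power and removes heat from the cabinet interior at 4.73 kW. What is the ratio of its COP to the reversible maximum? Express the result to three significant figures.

0.417

COP_actual = Q̇_C/Ẇ = 4.730/0.7030 = 6.728.
In absolute terms T_C = 278.15 K and T_H = 295.37 K, so ΔT = 17.22 K.
COP_Carnot = T_C/ΔT = 278.15/17.22 = 16.15.
η_II = COP_actual/COP_Carnot = 6.728/16.15 = 0.4166.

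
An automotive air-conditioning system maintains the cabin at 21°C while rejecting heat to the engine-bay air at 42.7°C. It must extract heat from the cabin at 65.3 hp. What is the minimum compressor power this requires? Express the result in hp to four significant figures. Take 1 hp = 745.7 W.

In absolute terms T_C = 294.15 K and T_H = 315.85 K, so ΔT = 21.70 K.
COP_Carnot = T_C/ΔT = 294.15/21.70 = 13.56.
Ẇ_min = Q̇/COP_Carnot = 65.30/13.56 = 4.817 hp.

4.817 hp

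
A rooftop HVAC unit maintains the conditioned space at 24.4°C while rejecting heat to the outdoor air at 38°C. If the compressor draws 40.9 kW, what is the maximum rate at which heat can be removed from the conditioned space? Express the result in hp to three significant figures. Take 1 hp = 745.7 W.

In absolute terms T_C = 297.55 K and T_H = 311.15 K, so ΔT = 13.60 K.
COP_Carnot = T_C/ΔT = 297.55/13.60 = 21.88.
Q̇_max = COP_Carnot × Ẇ = 21.88 × 40.90 kW = 894.8 kW = 1200 hp.

1200 hp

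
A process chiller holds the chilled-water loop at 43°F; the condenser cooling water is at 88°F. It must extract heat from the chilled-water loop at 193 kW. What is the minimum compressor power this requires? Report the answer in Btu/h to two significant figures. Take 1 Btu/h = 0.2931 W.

59000 Btu/h

In absolute terms T_C = 279.26 K and T_H = 304.26 K, so ΔT = 25.00 K.
COP_Carnot = T_C/ΔT = 279.26/25.00 = 11.17.
Ẇ_min = Q̇/COP_Carnot = 193.0/11.17 = 17.28 kW = 58950 Btu/h.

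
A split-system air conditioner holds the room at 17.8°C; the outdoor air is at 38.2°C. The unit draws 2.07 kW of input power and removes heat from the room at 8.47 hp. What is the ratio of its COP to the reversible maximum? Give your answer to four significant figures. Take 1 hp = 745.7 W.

0.2139

Converting, Q̇_C = 8.470 hp = 6.316 kW, so COP_actual = Q̇_C/Ẇ = 6.316/2.070 = 3.051.
In absolute terms T_C = 290.95 K and T_H = 311.35 K, so ΔT = 20.40 K.
COP_Carnot = T_C/ΔT = 290.95/20.40 = 14.26.
η_II = COP_actual/COP_Carnot = 3.051/14.26 = 0.2139.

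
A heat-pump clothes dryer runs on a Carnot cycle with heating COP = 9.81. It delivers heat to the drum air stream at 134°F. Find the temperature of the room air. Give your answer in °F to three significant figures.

73.5 °F

COP_HP = T_H/(T_H − T_C) gives T_H − T_C = T_H/COP.
With T_H = 329.82 K, T_C = 329.82 × (1 − 1/9.81) = 296.20 K.
Converting, 296.20 K = 73.48°F.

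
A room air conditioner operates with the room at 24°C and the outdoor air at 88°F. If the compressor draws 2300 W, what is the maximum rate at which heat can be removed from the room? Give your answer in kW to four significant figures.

In absolute terms T_C = 297.15 K and T_H = 304.26 K, so ΔT = 7.111 K.
COP_Carnot = T_C/ΔT = 297.15/7.111 = 41.79.
Q̇_max = COP_Carnot × Ẇ = 41.79 × 2300 W = 96110 W = 96.11 kW.

96.11 kW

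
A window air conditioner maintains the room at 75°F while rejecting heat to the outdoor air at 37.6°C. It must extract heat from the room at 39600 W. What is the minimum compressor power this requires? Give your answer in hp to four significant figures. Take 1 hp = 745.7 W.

2.451 hp

In absolute terms T_C = 297.04 K and T_H = 310.75 K, so ΔT = 13.71 K.
COP_Carnot = T_C/ΔT = 297.04/13.71 = 21.66.
Ẇ_min = Q̇/COP_Carnot = 39600/21.66 = 1828 W = 2.451 hp.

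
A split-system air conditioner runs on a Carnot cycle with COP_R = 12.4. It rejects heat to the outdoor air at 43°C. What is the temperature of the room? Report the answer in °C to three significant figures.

For a Carnot refrigerator COP_R = T_C/(T_H − T_C), so T_C = COP·T_H/(1 + COP).
With T_H = 316.15 K, T_C = 12.4 × 316.15/13.40 = 292.56 K.
Converting, 292.56 K = 19.41°C.

19.4 °C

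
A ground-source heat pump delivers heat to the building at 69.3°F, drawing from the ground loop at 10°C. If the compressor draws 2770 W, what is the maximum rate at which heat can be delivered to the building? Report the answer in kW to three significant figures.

75.9 kW

In absolute terms T_C = 283.15 K and T_H = 293.87 K, so ΔT = 10.72 K.
COP_Carnot = T_H/ΔT = 293.87/10.72 = 27.41.
Q̇_max = COP_Carnot × Ẇ = 27.41 × 2770 W = 75920 W = 75.92 kW.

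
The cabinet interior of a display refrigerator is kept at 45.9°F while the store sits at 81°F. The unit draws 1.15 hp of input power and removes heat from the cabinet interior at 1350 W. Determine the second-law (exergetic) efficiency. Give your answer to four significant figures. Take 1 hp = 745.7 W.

0.1093

Converting, Q̇_C = 1350 W = 1.810 hp, so COP_actual = Q̇_C/Ẇ = 1.810/1.150 = 1.574.
In absolute terms T_C = 280.87 K and T_H = 300.37 K, so ΔT = 19.50 K.
COP_Carnot = T_C/ΔT = 280.87/19.50 = 14.40.
η_II = COP_actual/COP_Carnot = 1.574/14.40 = 0.1093.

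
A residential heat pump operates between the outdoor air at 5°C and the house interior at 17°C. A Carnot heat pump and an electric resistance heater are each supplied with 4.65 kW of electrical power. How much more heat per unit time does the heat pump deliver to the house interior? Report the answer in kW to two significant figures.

In absolute terms T_C = 278.15 K and T_H = 290.15 K, so ΔT = 12.00 K.
COP_Carnot = T_H/ΔT = 290.15/12.00 = 24.18.
The heat pump delivers Q̇_H = COP × Ẇ = 112.4 kW; the resistance heater delivers Ẇ = 4.650 kW.
Extra = (COP − 1)·Ẇ = 107.8 kW.

110 kW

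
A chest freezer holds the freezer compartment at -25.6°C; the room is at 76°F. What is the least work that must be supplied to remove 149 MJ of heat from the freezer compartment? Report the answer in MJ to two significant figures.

30 MJ

In absolute terms T_C = 247.55 K and T_H = 297.59 K, so ΔT = 50.04 K.
The reversible limit is COP_R = T_C/ΔT = 4.947, so W_min = Q_C/COP = Q_C·ΔT/T_C.
W_min = 149.0 × 50.04/247.55 = 30.12 MJ.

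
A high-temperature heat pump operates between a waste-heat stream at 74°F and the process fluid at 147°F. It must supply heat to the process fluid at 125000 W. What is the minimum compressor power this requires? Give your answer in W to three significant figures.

In absolute terms T_C = 296.48 K and T_H = 337.04 K, so ΔT = 40.56 K.
COP_Carnot = T_H/ΔT = 337.04/40.56 = 8.311.
Ẇ_min = Q̇/COP_Carnot = 125000/8.311 = 15040 W.

15000 W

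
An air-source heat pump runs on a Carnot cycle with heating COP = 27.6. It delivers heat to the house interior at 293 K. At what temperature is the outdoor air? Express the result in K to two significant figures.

280 K

COP_HP = T_H/(T_H − T_C) gives T_H − T_C = T_H/COP.
With T_H = 293.00 K, T_C = 293.00 × (1 − 1/27.6) = 282.38 K.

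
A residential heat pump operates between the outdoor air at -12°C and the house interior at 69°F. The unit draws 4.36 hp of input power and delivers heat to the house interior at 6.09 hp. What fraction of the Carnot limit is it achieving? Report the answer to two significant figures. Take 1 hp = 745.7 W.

0.15

COP_actual = Q̇_H/Ẇ = 6.090/4.360 = 1.397.
In absolute terms T_C = 261.15 K and T_H = 293.71 K, so ΔT = 32.56 K.
COP_Carnot = T_H/ΔT = 293.71/32.56 = 9.022.
η_II = COP_actual/COP_Carnot = 1.397/9.022 = 0.1548.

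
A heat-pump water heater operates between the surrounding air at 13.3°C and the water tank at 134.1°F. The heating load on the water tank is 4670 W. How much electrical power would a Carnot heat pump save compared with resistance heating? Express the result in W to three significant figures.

4060 W

In absolute terms T_C = 286.45 K and T_H = 329.87 K, so ΔT = 43.42 K.
COP_Carnot = T_H/ΔT = 329.87/43.42 = 7.597.
Resistance heating needs Ẇ_res = Q̇_H = 4670 W; the reversible heat pump needs only Ẇ_hp = Q̇_H/COP = 614.7 W.
Saving = 4670 − 614.7 = 4055 W.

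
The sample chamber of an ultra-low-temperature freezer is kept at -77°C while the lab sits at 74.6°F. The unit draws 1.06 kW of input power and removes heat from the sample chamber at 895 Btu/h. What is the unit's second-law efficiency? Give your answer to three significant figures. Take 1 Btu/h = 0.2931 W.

Converting, Q̇_C = 895.0 Btu/h = 0.2623 kW, so COP_actual = Q̇_C/Ẇ = 0.2623/1.060 = 0.2475.
In absolute terms T_C = 196.15 K and T_H = 296.82 K, so ΔT = 100.7 K.
COP_Carnot = T_C/ΔT = 196.15/100.7 = 1.949.
η_II = COP_actual/COP_Carnot = 0.2475/1.949 = 0.1270.

0.127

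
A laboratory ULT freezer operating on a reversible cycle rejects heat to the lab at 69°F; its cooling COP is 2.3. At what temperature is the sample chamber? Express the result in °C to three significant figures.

For a Carnot refrigerator COP_R = T_C/(T_H − T_C), so T_C = COP·T_H/(1 + COP).
With T_H = 293.71 K, T_C = 2.3 × 293.71/3.300 = 204.70 K.
Converting, 204.70 K = -68.45°C.

-68.4 °C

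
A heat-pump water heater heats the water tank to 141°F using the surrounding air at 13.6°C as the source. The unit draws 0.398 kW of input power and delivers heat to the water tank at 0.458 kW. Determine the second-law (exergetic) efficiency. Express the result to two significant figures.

COP_actual = Q̇_H/Ẇ = 0.4580/0.3980 = 1.151.
In absolute terms T_C = 286.75 K and T_H = 333.71 K, so ΔT = 46.96 K.
COP_Carnot = T_H/ΔT = 333.71/46.96 = 7.107.
η_II = COP_actual/COP_Carnot = 1.151/7.107 = 0.1619.

0.16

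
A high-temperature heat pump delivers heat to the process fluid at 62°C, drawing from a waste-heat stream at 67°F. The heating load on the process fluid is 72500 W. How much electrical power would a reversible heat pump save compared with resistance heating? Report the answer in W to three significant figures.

In absolute terms T_C = 292.59 K and T_H = 335.15 K, so ΔT = 42.56 K.
COP_Carnot = T_H/ΔT = 335.15/42.56 = 7.876.
Resistance heating needs Ẇ_res = Q̇_H = 72500 W; the reversible heat pump needs only Ẇ_hp = Q̇_H/COP = 9206 W.
Saving = 72500 − 9206 = 63290 W.

63300 W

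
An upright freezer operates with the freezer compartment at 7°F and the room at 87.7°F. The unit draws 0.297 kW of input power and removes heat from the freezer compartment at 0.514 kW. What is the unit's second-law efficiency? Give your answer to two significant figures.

COP_actual = Q̇_C/Ẇ = 0.5140/0.2970 = 1.731.
In absolute terms T_C = 259.26 K and T_H = 304.09 K, so ΔT = 44.83 K.
COP_Carnot = T_C/ΔT = 259.26/44.83 = 5.783.
η_II = COP_actual/COP_Carnot = 1.731/5.783 = 0.2993.

0.30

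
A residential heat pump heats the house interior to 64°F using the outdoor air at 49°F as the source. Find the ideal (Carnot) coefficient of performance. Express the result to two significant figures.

In absolute terms T_C = 282.59 K and T_H = 290.93 K, so ΔT = 8.333 K.
For a reversible cycle, COP_Carnot = T_H/ΔT = 290.93/8.333 = 34.91.

35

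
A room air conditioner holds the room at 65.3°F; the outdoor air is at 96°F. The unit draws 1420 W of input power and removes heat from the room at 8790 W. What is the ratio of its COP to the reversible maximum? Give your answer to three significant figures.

0.362

COP_actual = Q̇_C/Ẇ = 8790/1420 = 6.190.
In absolute terms T_C = 291.65 K and T_H = 308.71 K, so ΔT = 17.06 K.
COP_Carnot = T_C/ΔT = 291.65/17.06 = 17.10.
η_II = COP_actual/COP_Carnot = 6.190/17.10 = 0.3620.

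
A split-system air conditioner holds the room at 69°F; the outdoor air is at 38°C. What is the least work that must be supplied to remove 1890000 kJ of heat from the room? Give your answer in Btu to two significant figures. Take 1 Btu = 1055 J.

110000 Btu

In absolute terms T_C = 293.71 K and T_H = 311.15 K, so ΔT = 17.44 K.
The reversible limit is COP_R = T_C/ΔT = 16.84, so W_min = Q_C/COP = Q_C·ΔT/T_C.
W_min = 1890000 × 17.44/293.71 = 112300 kJ = 106400 Btu.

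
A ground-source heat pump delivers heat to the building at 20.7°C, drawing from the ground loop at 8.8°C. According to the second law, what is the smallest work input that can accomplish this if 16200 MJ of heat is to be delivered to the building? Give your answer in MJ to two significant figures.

660 MJ

In absolute terms T_C = 281.95 K and T_H = 293.85 K, so ΔT = 11.90 K.
The reversible limit is COP_HP = T_H/ΔT = 24.69, so W_min = Q_H/COP = Q_H·ΔT/T_H.
W_min = 16200 × 11.90/293.85 = 656.0 MJ.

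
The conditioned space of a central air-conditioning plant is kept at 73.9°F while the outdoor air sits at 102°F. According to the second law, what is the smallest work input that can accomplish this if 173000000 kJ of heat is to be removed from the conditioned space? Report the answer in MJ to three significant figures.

9110 MJ

In absolute terms T_C = 296.43 K and T_H = 312.04 K, so ΔT = 15.61 K.
The reversible limit is COP_R = T_C/ΔT = 18.99, so W_min = Q_C/COP = Q_C·ΔT/T_C.
W_min = 173000000 × 15.61/296.43 = 9111000 kJ = 9111 MJ.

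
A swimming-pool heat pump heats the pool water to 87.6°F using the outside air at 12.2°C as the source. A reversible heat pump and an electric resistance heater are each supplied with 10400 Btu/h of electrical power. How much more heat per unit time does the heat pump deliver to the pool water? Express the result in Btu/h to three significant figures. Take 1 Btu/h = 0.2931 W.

159000 Btu/h

In absolute terms T_C = 285.35 K and T_H = 304.04 K, so ΔT = 18.69 K.
COP_Carnot = T_H/ΔT = 304.04/18.69 = 16.27.
The heat pump delivers Q̇_H = COP × Ẇ = 169200 Btu/h; the resistance heater delivers Ẇ = 10400 Btu/h.
Extra = (COP − 1)·Ẇ = 158800 Btu/h.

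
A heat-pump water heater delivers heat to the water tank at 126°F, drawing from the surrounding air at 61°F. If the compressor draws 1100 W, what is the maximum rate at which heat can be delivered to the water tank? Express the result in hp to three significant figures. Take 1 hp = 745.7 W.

In absolute terms T_C = 289.26 K and T_H = 325.37 K, so ΔT = 36.11 K.
COP_Carnot = T_H/ΔT = 325.37/36.11 = 9.010.
Q̇_max = COP_Carnot × Ẇ = 9.010 × 1100 W = 9911 W = 13.29 hp.

13.3 hp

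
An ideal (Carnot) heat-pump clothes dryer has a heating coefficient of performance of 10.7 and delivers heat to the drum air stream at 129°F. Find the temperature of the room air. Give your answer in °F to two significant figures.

COP_HP = T_H/(T_H − T_C) gives T_H − T_C = T_H/COP.
With T_H = 327.04 K, T_C = 327.04 × (1 − 1/10.7) = 296.47 K.
Converting, 296.47 K = 73.98°F.

74 °F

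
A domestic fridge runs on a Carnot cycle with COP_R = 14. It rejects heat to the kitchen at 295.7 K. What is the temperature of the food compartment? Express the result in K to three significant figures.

For a Carnot refrigerator COP_R = T_C/(T_H − T_C), so T_C = COP·T_H/(1 + COP).
With T_H = 295.70 K, T_C = 14 × 295.70/15.00 = 275.99 K.

276 K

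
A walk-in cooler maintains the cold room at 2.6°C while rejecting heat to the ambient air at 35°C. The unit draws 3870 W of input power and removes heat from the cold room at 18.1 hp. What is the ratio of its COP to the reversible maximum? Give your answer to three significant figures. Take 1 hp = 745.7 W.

0.410

Converting, Q̇_C = 18.10 hp = 13500 W, so COP_actual = Q̇_C/Ẇ = 13500/3870 = 3.488.
In absolute terms T_C = 275.75 K and T_H = 308.15 K, so ΔT = 32.40 K.
COP_Carnot = T_C/ΔT = 275.75/32.40 = 8.511.
η_II = COP_actual/COP_Carnot = 3.488/8.511 = 0.4098.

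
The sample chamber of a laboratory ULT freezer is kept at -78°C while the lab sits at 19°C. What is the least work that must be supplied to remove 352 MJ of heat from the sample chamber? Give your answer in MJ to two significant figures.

170 MJ

In absolute terms T_C = 195.15 K and T_H = 292.15 K, so ΔT = 97.00 K.
The reversible limit is COP_R = T_C/ΔT = 2.012, so W_min = Q_C/COP = Q_C·ΔT/T_C.
W_min = 352.0 × 97.00/195.15 = 175.0 MJ.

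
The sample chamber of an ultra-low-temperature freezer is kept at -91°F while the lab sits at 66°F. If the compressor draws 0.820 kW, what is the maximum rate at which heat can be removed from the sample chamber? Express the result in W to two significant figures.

1900 W

In absolute terms T_C = 204.82 K and T_H = 292.04 K, so ΔT = 87.22 K.
COP_Carnot = T_C/ΔT = 204.82/87.22 = 2.348.
Q̇_max = COP_Carnot × Ẇ = 2.348 × 0.8200 kW = 1.926 kW = 1926 W.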